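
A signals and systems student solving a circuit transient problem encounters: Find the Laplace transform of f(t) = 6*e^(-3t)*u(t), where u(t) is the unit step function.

Standard Laplace transform pair:
e^(-at)*u(t) <-> 1/(s+a)
With a = 3: L{6*e^(-3t)*u(t)} = 6/(s+3), ROC: Re(s) > -3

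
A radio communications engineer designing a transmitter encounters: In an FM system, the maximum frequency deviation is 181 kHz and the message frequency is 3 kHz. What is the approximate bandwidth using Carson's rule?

Carson's rule: BW = 2*(delta_f + f_m)
= 2*(181 + 3) kHz = 368 kHz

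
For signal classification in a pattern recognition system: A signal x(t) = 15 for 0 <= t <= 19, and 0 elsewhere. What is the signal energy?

Energy = integral of |x(t)|^2 dt over the signal duration
= 15^2 * 19 = 225 * 19 = 4275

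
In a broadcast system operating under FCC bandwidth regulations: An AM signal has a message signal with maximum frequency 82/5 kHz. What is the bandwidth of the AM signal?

In AM (double-sideband), the bandwidth is twice the message frequency.
BW = 2 * f_m = 2 * 82/5 kHz = 164/5 kHz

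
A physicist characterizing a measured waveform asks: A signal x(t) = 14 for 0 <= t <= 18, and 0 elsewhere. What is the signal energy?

Energy = integral of |x(t)|^2 dt over the signal duration
= 14^2 * 18 = 196 * 18 = 3528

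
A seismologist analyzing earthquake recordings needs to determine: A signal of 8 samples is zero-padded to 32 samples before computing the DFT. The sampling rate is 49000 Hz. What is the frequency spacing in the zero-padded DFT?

Original DFT: N = 8, resolution = f_s/N = 49000/8 = 6125 Hz
Zero-padded DFT: N = 32, resolution = f_s/N = 49000/32 = 6125/4 Hz
Zero-padding interpolates the spectrum (finer frequency grid)
but does NOT improve the true spectral resolution (ability to resolve close frequencies).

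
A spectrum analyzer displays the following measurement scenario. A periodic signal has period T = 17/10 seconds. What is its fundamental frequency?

The fundamental frequency is the reciprocal of the period.
f = 1/T = 1/(17/10) = 10/17 Hz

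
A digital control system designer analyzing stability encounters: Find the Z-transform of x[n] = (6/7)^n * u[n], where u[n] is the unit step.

The Z-transform of a^n * u[n] is z/(z-a) for |z| > |a|.
Here a = 6/7, so X(z) = z/(z - (6/7)) = 7z/(7z - 6)
ROC: |z| > 6/7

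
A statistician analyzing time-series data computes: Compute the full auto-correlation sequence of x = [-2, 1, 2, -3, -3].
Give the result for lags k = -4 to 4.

r_xx[k] = sum_m x[m]*x[m+k], indexed from 0, for k = -4 to 4:
  r_xx[-4] = x[4]*x[0] = 6
  r_xx[-3] = x[3]*x[0] + x[4]*x[1] = 3
  r_xx[-2] = x[2]*x[0] + x[3]*x[1] + x[4]*x[2] = -13
  r_xx[-1] = x[1]*x[0] + x[2]*x[1] + x[3]*x[2] + x[4]*x[3] = 3
  r_xx[0] = x[0]*x[0] + x[1]*x[1] + x[2]*x[2] + x[3]*x[3] + x[4]*x[4] = 27
  r_xx[1] = x[0]*x[1] + x[1]*x[2] + x[2]*x[3] + x[3]*x[4] = 3
  r_xx[2] = x[0]*x[2] + x[1]*x[3] + x[2]*x[4] = -13
  r_xx[3] = x[0]*x[3] + x[1]*x[4] = 3
  r_xx[4] = x[0]*x[4] = 6
r_xx = [6, 3, -13, 3, 27, 3, -13, 3, 6]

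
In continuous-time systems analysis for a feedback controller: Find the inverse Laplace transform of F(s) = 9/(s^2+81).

Standard pair: w/(s^2+w^2) <-> sin(wt)*u(t)
Recognize w^2 = 81, so w = 9; numerator 9 = 1*9.
f(t) = sin(9t)*u(t)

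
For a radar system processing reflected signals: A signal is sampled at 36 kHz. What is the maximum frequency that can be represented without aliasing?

The maximum frequency that can be represented without aliasing
is the Nyquist frequency: f_max = f_s / 2 = 36 kHz / 2 = 18 kHz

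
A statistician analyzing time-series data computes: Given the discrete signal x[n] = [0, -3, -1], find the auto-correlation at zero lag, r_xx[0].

The auto-correlation at zero lag r_xx[0] equals the signal energy.
r_xx[0] = sum of x[n]^2 = 0^2 + (-3)^2 + (-1)^2
= 0 + 9 + 1 = 10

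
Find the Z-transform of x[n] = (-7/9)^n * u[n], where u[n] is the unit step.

The Z-transform of a^n * u[n] is z/(z-a) for |z| > |a|.
Here a = -7/9, so X(z) = z/(z - (-7/9)) = 9z/(9z + 7)
ROC: |z| > 7/9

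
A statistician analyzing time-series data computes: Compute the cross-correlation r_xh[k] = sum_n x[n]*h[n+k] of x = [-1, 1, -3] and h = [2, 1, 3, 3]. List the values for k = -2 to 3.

Both sequences indexed from 0 and zero outside their support.
Lags with overlap: k = -2 to 3.
  r_xh[-2] = x[2]*h[0] = -6
  r_xh[-1] = x[1]*h[0] + x[2]*h[1] = -1
  r_xh[0] = x[0]*h[0] + x[1]*h[1] + x[2]*h[2] = -10
  r_xh[1] = x[0]*h[1] + x[1]*h[2] + x[2]*h[3] = -7
  r_xh[2] = x[0]*h[2] + x[1]*h[3] = 0
  r_xh[3] = x[0]*h[3] = -3
r_xh = [-6, -1, -10, -7, 0, -3] (for k = -2, ..., 3)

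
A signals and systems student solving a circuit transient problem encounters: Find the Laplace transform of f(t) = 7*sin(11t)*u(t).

Standard pair: sin(wt)*u(t) <-> w/(s^2+w^2)
With w = 11: L{7*sin(11t)*u(t)} = 77/(s^2+121)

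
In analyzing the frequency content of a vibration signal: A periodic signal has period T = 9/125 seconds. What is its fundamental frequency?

The fundamental frequency is the reciprocal of the period.
f = 1/T = 1/(9/125) = 125/9 Hz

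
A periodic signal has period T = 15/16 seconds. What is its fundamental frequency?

The fundamental frequency is the reciprocal of the period.
f = 1/T = 1/(15/16) = 16/15 Hz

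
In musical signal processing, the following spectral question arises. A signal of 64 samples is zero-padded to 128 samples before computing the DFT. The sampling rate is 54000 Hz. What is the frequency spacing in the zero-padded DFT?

Original DFT: N = 64, resolution = f_s/N = 54000/64 = 3375/4 Hz
Zero-padded DFT: N = 128, resolution = f_s/N = 54000/128 = 3375/8 Hz
Zero-padding interpolates the spectrum (finer frequency grid)
but does NOT improve the true spectral resolution (ability to resolve close frequencies).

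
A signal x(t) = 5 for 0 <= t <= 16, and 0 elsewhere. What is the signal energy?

Energy = integral of |x(t)|^2 dt over the signal duration
= 5^2 * 16 = 25 * 16 = 400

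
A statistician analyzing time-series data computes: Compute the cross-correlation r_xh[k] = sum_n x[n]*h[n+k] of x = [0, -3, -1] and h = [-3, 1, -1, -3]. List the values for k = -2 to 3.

Both sequences indexed from 0 and zero outside their support.
Lags with overlap: k = -2 to 3.
  r_xh[-2] = x[2]*h[0] = 3
  r_xh[-1] = x[1]*h[0] + x[2]*h[1] = 8
  r_xh[0] = x[0]*h[0] + x[1]*h[1] + x[2]*h[2] = -2
  r_xh[1] = x[0]*h[1] + x[1]*h[2] + x[2]*h[3] = 6
  r_xh[2] = x[0]*h[2] + x[1]*h[3] = 9
  r_xh[3] = x[0]*h[3] = 0
r_xh = [3, 8, -2, 6, 9, 0] (for k = -2, ..., 3)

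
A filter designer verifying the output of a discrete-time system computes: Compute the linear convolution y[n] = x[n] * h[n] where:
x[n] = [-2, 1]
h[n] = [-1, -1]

y[n] = sum_k x[k]*h[n-k]. Output length = len(x) + len(h) - 1 = 2 + 2 - 1 = 3.
y[0] = -2*-1 = 2
y[1] = 1*-1 + -2*-1 = 1
y[2] = 1*-1 = -1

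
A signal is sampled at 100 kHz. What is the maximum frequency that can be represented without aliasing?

The maximum frequency that can be represented without aliasing
is the Nyquist frequency: f_max = f_s / 2 = 100 kHz / 2 = 50 kHz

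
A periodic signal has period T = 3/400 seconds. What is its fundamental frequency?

The fundamental frequency is the reciprocal of the period.
f = 1/T = 1/(3/400) = 400/3 Hz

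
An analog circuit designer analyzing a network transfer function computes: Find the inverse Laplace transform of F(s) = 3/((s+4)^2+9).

Standard pair: w/((s+a)^2+w^2) <-> e^(-at)*sin(wt)*u(t)
With a=4, w=3: f(t) = e^(-4t)*sin(3t)*u(t)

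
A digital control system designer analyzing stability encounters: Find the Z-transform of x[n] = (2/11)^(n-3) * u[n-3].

Time-shifting property: if X(z) = Z{x[n]}, then Z{x[n-d]} = z^(-d) * X(z)
X(z) = z/(z - 2/11) for x[n] = (2/11)^n * u[n]
Z{x[n-3]} = z^(-3) * z/(z - 2/11) = z^(-2)/(z - 2/11)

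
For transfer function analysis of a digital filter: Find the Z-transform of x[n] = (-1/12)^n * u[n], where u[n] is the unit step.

The Z-transform of a^n * u[n] is z/(z-a) for |z| > |a|.
Here a = -1/12, so X(z) = z/(z - (-1/12)) = 12z/(12z + 1)
ROC: |z| > 1/12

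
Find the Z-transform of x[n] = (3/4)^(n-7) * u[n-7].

Time-shifting property: if X(z) = Z{x[n]}, then Z{x[n-d]} = z^(-d) * X(z)
X(z) = z/(z - 3/4) for x[n] = (3/4)^n * u[n]
Z{x[n-7]} = z^(-7) * z/(z - 3/4) = z^(-6)/(z - 3/4)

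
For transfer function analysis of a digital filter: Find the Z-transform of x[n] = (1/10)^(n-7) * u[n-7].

Time-shifting property: if X(z) = Z{x[n]}, then Z{x[n-d]} = z^(-d) * X(z)
X(z) = z/(z - 1/10) for x[n] = (1/10)^n * u[n]
Z{x[n-7]} = z^(-7) * z/(z - 1/10) = z^(-6)/(z - 1/10)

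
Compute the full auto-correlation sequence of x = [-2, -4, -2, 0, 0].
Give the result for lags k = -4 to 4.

r_xx[k] = sum_m x[m]*x[m+k], indexed from 0, for k = -4 to 4:
  r_xx[-4] = x[4]*x[0] = 0
  r_xx[-3] = x[3]*x[0] + x[4]*x[1] = 0
  r_xx[-2] = x[2]*x[0] + x[3]*x[1] + x[4]*x[2] = 4
  r_xx[-1] = x[1]*x[0] + x[2]*x[1] + x[3]*x[2] + x[4]*x[3] = 16
  r_xx[0] = x[0]*x[0] + x[1]*x[1] + x[2]*x[2] + x[3]*x[3] + x[4]*x[4] = 24
  r_xx[1] = x[0]*x[1] + x[1]*x[2] + x[2]*x[3] + x[3]*x[4] = 16
  r_xx[2] = x[0]*x[2] + x[1]*x[3] + x[2]*x[4] = 4
  r_xx[3] = x[0]*x[3] + x[1]*x[4] = 0
  r_xx[4] = x[0]*x[4] = 0
r_xx = [0, 0, 4, 16, 24, 16, 4, 0, 0]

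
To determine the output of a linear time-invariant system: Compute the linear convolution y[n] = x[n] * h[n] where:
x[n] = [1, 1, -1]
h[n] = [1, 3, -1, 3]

y[n] = sum_k x[k]*h[n-k]. Output length = len(x) + len(h) - 1 = 3 + 4 - 1 = 6.
y[0] = 1*1 = 1
y[1] = 1*1 + 1*3 = 4
y[2] = -1*1 + 1*3 + 1*-1 = 1
y[3] = -1*3 + 1*-1 + 1*3 = -1
y[4] = -1*-1 + 1*3 = 4
y[5] = -1*3 = -3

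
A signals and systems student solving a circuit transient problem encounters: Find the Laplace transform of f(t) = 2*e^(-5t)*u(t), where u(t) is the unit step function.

Standard Laplace transform pair:
e^(-at)*u(t) <-> 1/(s+a)
With a = 5: L{2*e^(-5t)*u(t)} = 2/(s+5), ROC: Re(s) > -5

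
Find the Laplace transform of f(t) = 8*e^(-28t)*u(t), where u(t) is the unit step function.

Standard Laplace transform pair:
e^(-at)*u(t) <-> 1/(s+a)
With a = 28: L{8*e^(-28t)*u(t)} = 8/(s+28), ROC: Re(s) > -28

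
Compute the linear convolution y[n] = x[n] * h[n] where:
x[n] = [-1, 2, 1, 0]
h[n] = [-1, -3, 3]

y[n] = sum_k x[k]*h[n-k]. Output length = len(x) + len(h) - 1 = 4 + 3 - 1 = 6.
y[0] = -1*-1 = 1
y[1] = 2*-1 + -1*-3 = 1
y[2] = 1*-1 + 2*-3 + -1*3 = -10
y[3] = 0*-1 + 1*-3 + 2*3 = 3
y[4] = 0*-3 + 1*3 = 3
y[5] = 0*3 = 0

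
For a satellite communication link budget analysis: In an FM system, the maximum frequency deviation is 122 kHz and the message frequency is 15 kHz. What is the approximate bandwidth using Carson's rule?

Carson's rule: BW = 2*(delta_f + f_m)
= 2*(122 + 15) kHz = 274 kHz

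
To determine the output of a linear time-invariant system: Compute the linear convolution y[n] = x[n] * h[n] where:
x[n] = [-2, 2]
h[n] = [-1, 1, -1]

y[n] = sum_k x[k]*h[n-k]. Output length = len(x) + len(h) - 1 = 2 + 3 - 1 = 4.
y[0] = -2*-1 = 2
y[1] = 2*-1 + -2*1 = -4
y[2] = 2*1 + -2*-1 = 4
y[3] = 2*-1 = -2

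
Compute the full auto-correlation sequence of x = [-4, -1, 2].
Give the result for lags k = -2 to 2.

r_xx[k] = sum_m x[m]*x[m+k], indexed from 0, for k = -2 to 2:
  r_xx[-2] = x[2]*x[0] = -8
  r_xx[-1] = x[1]*x[0] + x[2]*x[1] = 2
  r_xx[0] = x[0]*x[0] + x[1]*x[1] + x[2]*x[2] = 21
  r_xx[1] = x[0]*x[1] + x[1]*x[2] = 2
  r_xx[2] = x[0]*x[2] = -8
r_xx = [-8, 2, 21, 2, -8]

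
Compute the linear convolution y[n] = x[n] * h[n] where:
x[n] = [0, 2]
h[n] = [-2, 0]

y[n] = sum_k x[k]*h[n-k]. Output length = len(x) + len(h) - 1 = 2 + 2 - 1 = 3.
y[0] = 0*-2 = 0
y[1] = 2*-2 + 0*0 = -4
y[2] = 2*0 = 0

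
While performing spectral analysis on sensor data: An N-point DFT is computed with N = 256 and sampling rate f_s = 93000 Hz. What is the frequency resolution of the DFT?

DFT frequency resolution = f_s / N
= 93000 / 256 = 11625/32 Hz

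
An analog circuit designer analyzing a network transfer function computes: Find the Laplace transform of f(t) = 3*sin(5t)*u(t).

Standard pair: sin(wt)*u(t) <-> w/(s^2+w^2)
With w = 5: L{3*sin(5t)*u(t)} = 15/(s^2+25)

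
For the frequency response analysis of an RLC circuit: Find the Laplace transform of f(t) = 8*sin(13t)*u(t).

Standard pair: sin(wt)*u(t) <-> w/(s^2+w^2)
With w = 13: L{8*sin(13t)*u(t)} = 104/(s^2+169)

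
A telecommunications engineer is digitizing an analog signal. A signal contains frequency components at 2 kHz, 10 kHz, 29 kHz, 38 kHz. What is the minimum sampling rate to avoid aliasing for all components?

The highest frequency component is f_max = 38 kHz.
Nyquist rate = 2 * f_max = 2 * 38 kHz = 76 kHz.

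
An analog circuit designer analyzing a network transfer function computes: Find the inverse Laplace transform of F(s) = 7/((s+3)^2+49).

Standard pair: w/((s+a)^2+w^2) <-> e^(-at)*sin(wt)*u(t)
With a=3, w=7: f(t) = e^(-3t)*sin(7t)*u(t)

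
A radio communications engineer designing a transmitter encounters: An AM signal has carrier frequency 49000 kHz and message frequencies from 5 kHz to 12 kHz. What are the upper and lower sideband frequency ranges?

Upper sideband (USB) = fc + [fm_low, fm_high] = 49000 + [5, 12] = [49005, 49012] kHz
Lower sideband (LSB) = fc - [fm_high, fm_low] = 49000 - [12, 5] = [48988, 48995] kHz
Total occupied spectrum: 48988 kHz to 49012 kHz (plus carrier at 49000 kHz)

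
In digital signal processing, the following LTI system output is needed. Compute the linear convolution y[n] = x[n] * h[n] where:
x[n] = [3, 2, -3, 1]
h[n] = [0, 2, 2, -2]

y[n] = sum_k x[k]*h[n-k]. Output length = len(x) + len(h) - 1 = 4 + 4 - 1 = 7.
y[0] = 3*0 = 0
y[1] = 2*0 + 3*2 = 6
y[2] = -3*0 + 2*2 + 3*2 = 10
y[3] = 1*0 + -3*2 + 2*2 + 3*-2 = -8
y[4] = 1*2 + -3*2 + 2*-2 = -8
y[5] = 1*2 + -3*-2 = 8
y[6] = 1*-2 = -2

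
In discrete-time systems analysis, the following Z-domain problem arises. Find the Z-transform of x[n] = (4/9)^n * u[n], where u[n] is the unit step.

The Z-transform of a^n * u[n] is z/(z-a) for |z| > |a|.
Here a = 4/9, so X(z) = z/(z - (4/9)) = 9z/(9z - 4)
ROC: |z| > 4/9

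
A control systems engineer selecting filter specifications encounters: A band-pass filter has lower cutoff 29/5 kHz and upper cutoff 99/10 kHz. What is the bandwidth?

Bandwidth = f_high - f_low
= 99/10 kHz - 29/5 kHz = 41/10 kHz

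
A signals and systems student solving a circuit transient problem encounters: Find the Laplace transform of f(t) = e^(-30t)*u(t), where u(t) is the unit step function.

Standard Laplace transform pair:
e^(-at)*u(t) <-> 1/(s+a)
With a = 30: L{e^(-30t)*u(t)} = 1/(s+30), ROC: Re(s) > -30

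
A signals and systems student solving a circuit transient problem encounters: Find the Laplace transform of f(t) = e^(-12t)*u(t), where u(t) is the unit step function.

Standard Laplace transform pair:
e^(-at)*u(t) <-> 1/(s+a)
With a = 12: L{e^(-12t)*u(t)} = 1/(s+12), ROC: Re(s) > -12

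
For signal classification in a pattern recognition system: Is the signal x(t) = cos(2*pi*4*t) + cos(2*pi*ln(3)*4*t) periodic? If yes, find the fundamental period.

f1 = 4 Hz, f2 = 4*ln(3) Hz
Ratio f2/f1 = ln(3), which is irrational.
Since the frequency ratio is irrational, no common period exists.
The signal is not periodic.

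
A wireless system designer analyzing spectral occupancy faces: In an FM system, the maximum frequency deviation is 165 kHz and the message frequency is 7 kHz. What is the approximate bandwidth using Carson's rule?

Carson's rule: BW = 2*(delta_f + f_m)
= 2*(165 + 7) kHz = 344 kHz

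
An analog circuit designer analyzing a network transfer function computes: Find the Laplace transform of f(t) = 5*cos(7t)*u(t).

Standard pair: cos(wt)*u(t) <-> s/(s^2+w^2)
With w = 7: L{5*cos(7t)*u(t)} = 5s/(s^2+49)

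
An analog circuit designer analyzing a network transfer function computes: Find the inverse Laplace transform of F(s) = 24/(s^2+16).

Standard pair: w/(s^2+w^2) <-> sin(wt)*u(t)
Recognize w^2 = 16, so w = 4; numerator 24 = 6*4.
f(t) = 6*sin(4t)*u(t)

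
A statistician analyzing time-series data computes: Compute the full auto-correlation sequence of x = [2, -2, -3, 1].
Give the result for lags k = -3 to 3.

r_xx[k] = sum_m x[m]*x[m+k], indexed from 0, for k = -3 to 3:
  r_xx[-3] = x[3]*x[0] = 2
  r_xx[-2] = x[2]*x[0] + x[3]*x[1] = -8
  r_xx[-1] = x[1]*x[0] + x[2]*x[1] + x[3]*x[2] = -1
  r_xx[0] = x[0]*x[0] + x[1]*x[1] + x[2]*x[2] + x[3]*x[3] = 18
  r_xx[1] = x[0]*x[1] + x[1]*x[2] + x[2]*x[3] = -1
  r_xx[2] = x[0]*x[2] + x[1]*x[3] = -8
  r_xx[3] = x[0]*x[3] = 2
r_xx = [2, -8, -1, 18, -1, -8, 2]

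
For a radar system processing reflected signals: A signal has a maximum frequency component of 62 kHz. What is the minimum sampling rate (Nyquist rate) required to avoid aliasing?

By the Nyquist-Shannon sampling theorem,
the minimum sampling rate (Nyquist rate) must be at least 2 * f_max.
Nyquist rate = 2 * 62 kHz = 124 kHz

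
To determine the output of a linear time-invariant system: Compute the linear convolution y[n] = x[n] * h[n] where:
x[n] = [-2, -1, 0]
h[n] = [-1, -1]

y[n] = sum_k x[k]*h[n-k]. Output length = len(x) + len(h) - 1 = 3 + 2 - 1 = 4.
y[0] = -2*-1 = 2
y[1] = -1*-1 + -2*-1 = 3
y[2] = 0*-1 + -1*-1 = 1
y[3] = 0*-1 = 0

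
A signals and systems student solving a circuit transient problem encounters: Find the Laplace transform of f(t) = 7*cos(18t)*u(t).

Standard pair: cos(wt)*u(t) <-> s/(s^2+w^2)
With w = 18: L{7*cos(18t)*u(t)} = 7s/(s^2+324)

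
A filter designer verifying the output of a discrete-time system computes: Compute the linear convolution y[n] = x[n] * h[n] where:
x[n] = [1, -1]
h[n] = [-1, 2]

y[n] = sum_k x[k]*h[n-k]. Output length = len(x) + len(h) - 1 = 2 + 2 - 1 = 3.
y[0] = 1*-1 = -1
y[1] = -1*-1 + 1*2 = 3
y[2] = -1*2 = -2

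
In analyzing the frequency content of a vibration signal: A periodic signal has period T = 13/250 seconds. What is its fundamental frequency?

The fundamental frequency is the reciprocal of the period.
f = 1/T = 1/(13/250) = 250/13 Hz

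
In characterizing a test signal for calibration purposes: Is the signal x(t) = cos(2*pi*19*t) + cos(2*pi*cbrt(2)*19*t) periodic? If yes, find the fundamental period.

f1 = 19 Hz, f2 = 19*cbrt(2) Hz
Ratio f2/f1 = cbrt(2), which is irrational.
Since the frequency ratio is irrational, no common period exists.
The signal is not periodic.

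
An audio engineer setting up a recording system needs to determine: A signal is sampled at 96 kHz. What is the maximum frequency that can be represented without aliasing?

The maximum frequency that can be represented without aliasing
is the Nyquist frequency: f_max = f_s / 2 = 96 kHz / 2 = 48 kHz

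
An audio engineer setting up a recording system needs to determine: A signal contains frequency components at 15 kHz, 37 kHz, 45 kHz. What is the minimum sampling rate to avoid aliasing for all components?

The highest frequency component is f_max = 45 kHz.
Nyquist rate = 2 * f_max = 2 * 45 kHz = 90 kHz.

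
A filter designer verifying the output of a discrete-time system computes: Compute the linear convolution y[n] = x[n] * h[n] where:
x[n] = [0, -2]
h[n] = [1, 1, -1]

y[n] = sum_k x[k]*h[n-k]. Output length = len(x) + len(h) - 1 = 2 + 3 - 1 = 4.
y[0] = 0*1 = 0
y[1] = -2*1 + 0*1 = -2
y[2] = -2*1 + 0*-1 = -2
y[3] = -2*-1 = 2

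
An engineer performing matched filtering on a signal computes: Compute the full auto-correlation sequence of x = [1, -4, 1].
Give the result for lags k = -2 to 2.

r_xx[k] = sum_m x[m]*x[m+k], indexed from 0, for k = -2 to 2:
  r_xx[-2] = x[2]*x[0] = 1
  r_xx[-1] = x[1]*x[0] + x[2]*x[1] = -8
  r_xx[0] = x[0]*x[0] + x[1]*x[1] + x[2]*x[2] = 18
  r_xx[1] = x[0]*x[1] + x[1]*x[2] = -8
  r_xx[2] = x[0]*x[2] = 1
r_xx = [1, -8, 18, -8, 1]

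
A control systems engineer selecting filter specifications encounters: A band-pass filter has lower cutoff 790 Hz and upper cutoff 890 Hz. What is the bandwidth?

Bandwidth = f_high - f_low
= 890 Hz - 790 Hz = 100 Hz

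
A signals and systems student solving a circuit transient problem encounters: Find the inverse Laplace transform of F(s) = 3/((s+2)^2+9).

Standard pair: w/((s+a)^2+w^2) <-> e^(-at)*sin(wt)*u(t)
With a=2, w=3: f(t) = e^(-2t)*sin(3t)*u(t)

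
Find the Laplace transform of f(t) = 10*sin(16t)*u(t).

Standard pair: sin(wt)*u(t) <-> w/(s^2+w^2)
With w = 16: L{10*sin(16t)*u(t)} = 160/(s^2+256)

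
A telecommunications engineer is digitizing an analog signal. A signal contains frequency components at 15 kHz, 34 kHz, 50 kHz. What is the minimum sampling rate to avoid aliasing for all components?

The highest frequency component is f_max = 50 kHz.
Nyquist rate = 2 * f_max = 2 * 50 kHz = 100 kHz.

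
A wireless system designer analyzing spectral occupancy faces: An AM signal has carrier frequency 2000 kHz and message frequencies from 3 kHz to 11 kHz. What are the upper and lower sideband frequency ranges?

Upper sideband (USB) = fc + [fm_low, fm_high] = 2000 + [3, 11] = [2003, 2011] kHz
Lower sideband (LSB) = fc - [fm_high, fm_low] = 2000 - [11, 3] = [1989, 1997] kHz
Total occupied spectrum: 1989 kHz to 2011 kHz (plus carrier at 2000 kHz)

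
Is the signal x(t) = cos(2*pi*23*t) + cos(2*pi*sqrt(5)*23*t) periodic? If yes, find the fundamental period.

f1 = 23 Hz, f2 = 23*sqrt(5) Hz
Ratio f2/f1 = sqrt(5), which is irrational.
Since the frequency ratio is irrational, no common period exists.
The signal is not periodic.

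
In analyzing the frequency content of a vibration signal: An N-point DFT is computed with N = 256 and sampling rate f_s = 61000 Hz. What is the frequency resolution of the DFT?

DFT frequency resolution = f_s / N
= 61000 / 256 = 7625/32 Hz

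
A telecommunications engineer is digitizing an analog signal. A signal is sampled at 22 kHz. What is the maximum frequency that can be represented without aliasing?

The maximum frequency that can be represented without aliasing
is the Nyquist frequency: f_max = f_s / 2 = 22 kHz / 2 = 11 kHz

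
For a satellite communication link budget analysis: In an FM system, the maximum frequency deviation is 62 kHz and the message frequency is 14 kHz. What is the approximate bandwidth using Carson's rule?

Carson's rule: BW = 2*(delta_f + f_m)
= 2*(62 + 14) kHz = 152 kHz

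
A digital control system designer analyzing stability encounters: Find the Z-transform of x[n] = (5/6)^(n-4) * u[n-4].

Time-shifting property: if X(z) = Z{x[n]}, then Z{x[n-d]} = z^(-d) * X(z)
X(z) = z/(z - 5/6) for x[n] = (5/6)^n * u[n]
Z{x[n-4]} = z^(-4) * z/(z - 5/6) = z^(-3)/(z - 5/6)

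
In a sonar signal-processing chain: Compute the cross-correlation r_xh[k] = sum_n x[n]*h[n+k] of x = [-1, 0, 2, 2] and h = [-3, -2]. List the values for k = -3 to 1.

Both sequences indexed from 0 and zero outside their support.
Lags with overlap: k = -3 to 1.
  r_xh[-3] = x[3]*h[0] = -6
  r_xh[-2] = x[2]*h[0] + x[3]*h[1] = -10
  r_xh[-1] = x[1]*h[0] + x[2]*h[1] = -4
  r_xh[0] = x[0]*h[0] + x[1]*h[1] = 3
  r_xh[1] = x[0]*h[1] = 2
r_xh = [-6, -10, -4, 3, 2] (for k = -3, ..., 1)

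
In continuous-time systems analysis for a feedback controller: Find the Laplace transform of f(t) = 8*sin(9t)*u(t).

Standard pair: sin(wt)*u(t) <-> w/(s^2+w^2)
With w = 9: L{8*sin(9t)*u(t)} = 72/(s^2+81)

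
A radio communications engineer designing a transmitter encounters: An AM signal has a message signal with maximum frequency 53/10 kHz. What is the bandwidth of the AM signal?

In AM (double-sideband), the bandwidth is twice the message frequency.
BW = 2 * f_m = 2 * 53/10 kHz = 53/5 kHz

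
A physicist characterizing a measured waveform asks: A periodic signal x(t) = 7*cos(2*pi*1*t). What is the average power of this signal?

Average power of A*cos(wt) is A^2/2.
P = 7^2 / 2 = 49/2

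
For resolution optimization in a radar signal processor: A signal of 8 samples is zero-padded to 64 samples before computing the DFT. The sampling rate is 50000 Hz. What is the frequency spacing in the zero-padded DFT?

Original DFT: N = 8, resolution = f_s/N = 50000/8 = 6250 Hz
Zero-padded DFT: N = 64, resolution = f_s/N = 50000/64 = 3125/4 Hz
Zero-padding interpolates the spectrum (finer frequency grid)
but does NOT improve the true spectral resolution (ability to resolve close frequencies).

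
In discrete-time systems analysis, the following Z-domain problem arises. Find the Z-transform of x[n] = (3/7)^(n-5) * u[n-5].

Time-shifting property: if X(z) = Z{x[n]}, then Z{x[n-d]} = z^(-d) * X(z)
X(z) = z/(z - 3/7) for x[n] = (3/7)^n * u[n]
Z{x[n-5]} = z^(-5) * z/(z - 3/7) = z^(-4)/(z - 3/7)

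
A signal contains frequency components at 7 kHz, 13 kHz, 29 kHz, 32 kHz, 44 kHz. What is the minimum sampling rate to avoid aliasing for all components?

The highest frequency component is f_max = 44 kHz.
Nyquist rate = 2 * f_max = 2 * 44 kHz = 88 kHz.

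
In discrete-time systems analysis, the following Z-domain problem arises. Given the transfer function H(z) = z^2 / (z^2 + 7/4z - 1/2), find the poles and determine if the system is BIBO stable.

Poles are roots of the denominator: z^2 + 7/4z - 1/2 = 0.
Quadratic formula: z = [-(7/4) +/- sqrt((7/4)^2 - 4*(-1/2))] / 2
Discriminant = 49/16 + 2 = 81/16; sqrt = 9/4.
z = (-7/4 +/- 9/4) / 2 => z = 1/4 or z = -2.
|p1| = 2, |p2| = 1/4.
For BIBO stability, all poles must lie inside the unit circle (|p| < 1).
System is UNSTABLE since at least one |p| >= 1.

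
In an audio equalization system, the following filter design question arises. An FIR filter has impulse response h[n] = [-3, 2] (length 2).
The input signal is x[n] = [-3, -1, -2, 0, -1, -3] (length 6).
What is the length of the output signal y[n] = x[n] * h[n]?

For linear convolution, the output length is:
len(y) = len(x) + len(h) - 1 = 6 + 2 - 1 = 7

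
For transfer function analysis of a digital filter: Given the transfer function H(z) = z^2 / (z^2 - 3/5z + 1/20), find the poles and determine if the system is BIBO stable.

Poles are roots of the denominator: z^2 - 3/5z + 1/20 = 0.
Quadratic formula: z = [-(-3/5) +/- sqrt((-3/5)^2 - 4*(1/20))] / 2
Discriminant = 9/25 - 1/5 = 4/25; sqrt = 2/5.
z = (3/5 +/- 2/5) / 2 => z = 1/2 or z = 1/10.
|p1| = 1/2, |p2| = 1/10.
For BIBO stability, all poles must lie inside the unit circle (|p| < 1).
System is STABLE since both |p| < 1.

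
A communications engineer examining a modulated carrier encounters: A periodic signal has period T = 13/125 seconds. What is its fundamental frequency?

The fundamental frequency is the reciprocal of the period.
f = 1/T = 1/(13/125) = 125/13 Hz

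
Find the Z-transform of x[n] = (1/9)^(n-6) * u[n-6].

Time-shifting property: if X(z) = Z{x[n]}, then Z{x[n-d]} = z^(-d) * X(z)
X(z) = z/(z - 1/9) for x[n] = (1/9)^n * u[n]
Z{x[n-6]} = z^(-6) * z/(z - 1/9) = z^(-5)/(z - 1/9)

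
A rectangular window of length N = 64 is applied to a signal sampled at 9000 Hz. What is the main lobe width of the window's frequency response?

For a rectangular window of length N,
the main lobe width in frequency is 2*f_s/N.
= 2*9000/64 = 1125/4 Hz
This determines the minimum frequency separation for resolving two sinusoids.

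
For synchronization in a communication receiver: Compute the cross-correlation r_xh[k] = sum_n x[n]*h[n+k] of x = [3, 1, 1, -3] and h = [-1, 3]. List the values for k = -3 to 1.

Both sequences indexed from 0 and zero outside their support.
Lags with overlap: k = -3 to 1.
  r_xh[-3] = x[3]*h[0] = 3
  r_xh[-2] = x[2]*h[0] + x[3]*h[1] = -10
  r_xh[-1] = x[1]*h[0] + x[2]*h[1] = 2
  r_xh[0] = x[0]*h[0] + x[1]*h[1] = 0
  r_xh[1] = x[0]*h[1] = 9
r_xh = [3, -10, 2, 0, 9] (for k = -3, ..., 1)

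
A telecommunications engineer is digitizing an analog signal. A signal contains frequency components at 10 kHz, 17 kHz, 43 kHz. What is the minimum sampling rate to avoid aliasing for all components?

The highest frequency component is f_max = 43 kHz.
Nyquist rate = 2 * f_max = 2 * 43 kHz = 86 kHz.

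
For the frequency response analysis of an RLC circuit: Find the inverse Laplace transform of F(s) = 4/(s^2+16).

Standard pair: w/(s^2+w^2) <-> sin(wt)*u(t)
Recognize w^2 = 16, so w = 4; numerator 4 = 1*4.
f(t) = sin(4t)*u(t)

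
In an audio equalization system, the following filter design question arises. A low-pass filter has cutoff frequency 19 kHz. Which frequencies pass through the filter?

A low-pass filter passes all frequencies below the cutoff frequency 19 kHz and attenuates higher frequencies.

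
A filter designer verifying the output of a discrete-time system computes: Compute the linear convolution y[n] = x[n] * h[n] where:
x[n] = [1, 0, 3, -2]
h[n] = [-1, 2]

y[n] = sum_k x[k]*h[n-k]. Output length = len(x) + len(h) - 1 = 4 + 2 - 1 = 5.
y[0] = 1*-1 = -1
y[1] = 0*-1 + 1*2 = 2
y[2] = 3*-1 + 0*2 = -3
y[3] = -2*-1 + 3*2 = 8
y[4] = -2*2 = -4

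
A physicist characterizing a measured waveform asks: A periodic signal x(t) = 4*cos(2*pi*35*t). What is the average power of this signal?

Average power of A*cos(wt) is A^2/2.
P = 4^2 / 2 = 16/2 = 8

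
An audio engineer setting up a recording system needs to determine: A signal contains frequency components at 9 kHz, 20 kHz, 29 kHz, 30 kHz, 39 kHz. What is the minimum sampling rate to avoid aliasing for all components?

The highest frequency component is f_max = 39 kHz.
Nyquist rate = 2 * f_max = 2 * 39 kHz = 78 kHz.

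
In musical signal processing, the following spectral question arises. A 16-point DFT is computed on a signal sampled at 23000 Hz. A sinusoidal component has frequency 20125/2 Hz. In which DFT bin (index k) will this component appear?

DFT frequency resolution = f_s/N = 23000/16 = 2875/2 Hz
Bin index k = f_signal / resolution = 20125/2 / 2875/2 = 7
The signal frequency 20125/2 Hz falls in DFT bin k = 7.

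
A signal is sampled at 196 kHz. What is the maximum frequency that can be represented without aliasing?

The maximum frequency that can be represented without aliasing
is the Nyquist frequency: f_max = f_s / 2 = 196 kHz / 2 = 98 kHz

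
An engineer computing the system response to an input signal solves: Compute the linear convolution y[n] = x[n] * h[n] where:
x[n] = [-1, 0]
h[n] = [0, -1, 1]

y[n] = sum_k x[k]*h[n-k]. Output length = len(x) + len(h) - 1 = 2 + 3 - 1 = 4.
y[0] = -1*0 = 0
y[1] = 0*0 + -1*-1 = 1
y[2] = 0*-1 + -1*1 = -1
y[3] = 0*1 = 0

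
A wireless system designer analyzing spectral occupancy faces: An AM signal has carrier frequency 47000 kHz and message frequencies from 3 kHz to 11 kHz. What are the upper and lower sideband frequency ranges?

Upper sideband (USB) = fc + [fm_low, fm_high] = 47000 + [3, 11] = [47003, 47011] kHz
Lower sideband (LSB) = fc - [fm_high, fm_low] = 47000 - [11, 3] = [46989, 46997] kHz
Total occupied spectrum: 46989 kHz to 47011 kHz (plus carrier at 47000 kHz)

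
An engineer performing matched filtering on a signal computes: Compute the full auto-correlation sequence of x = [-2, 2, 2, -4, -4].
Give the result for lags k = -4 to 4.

r_xx[k] = sum_m x[m]*x[m+k], indexed from 0, for k = -4 to 4:
  r_xx[-4] = x[4]*x[0] = 8
  r_xx[-3] = x[3]*x[0] + x[4]*x[1] = 0
  r_xx[-2] = x[2]*x[0] + x[3]*x[1] + x[4]*x[2] = -20
  r_xx[-1] = x[1]*x[0] + x[2]*x[1] + x[3]*x[2] + x[4]*x[3] = 8
  r_xx[0] = x[0]*x[0] + x[1]*x[1] + x[2]*x[2] + x[3]*x[3] + x[4]*x[4] = 44
  r_xx[1] = x[0]*x[1] + x[1]*x[2] + x[2]*x[3] + x[3]*x[4] = 8
  r_xx[2] = x[0]*x[2] + x[1]*x[3] + x[2]*x[4] = -20
  r_xx[3] = x[0]*x[3] + x[1]*x[4] = 0
  r_xx[4] = x[0]*x[4] = 8
r_xx = [8, 0, -20, 8, 44, 8, -20, 0, 8]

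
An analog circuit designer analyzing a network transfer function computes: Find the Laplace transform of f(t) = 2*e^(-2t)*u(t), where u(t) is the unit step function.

Standard Laplace transform pair:
e^(-at)*u(t) <-> 1/(s+a)
With a = 2: L{2*e^(-2t)*u(t)} = 2/(s+2), ROC: Re(s) > -2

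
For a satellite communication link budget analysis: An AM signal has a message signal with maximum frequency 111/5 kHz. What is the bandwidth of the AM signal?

In AM (double-sideband), the bandwidth is twice the message frequency.
BW = 2 * f_m = 2 * 111/5 kHz = 222/5 kHz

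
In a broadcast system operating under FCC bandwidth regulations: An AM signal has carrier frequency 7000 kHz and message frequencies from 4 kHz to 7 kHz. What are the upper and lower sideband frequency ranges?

Upper sideband (USB) = fc + [fm_low, fm_high] = 7000 + [4, 7] = [7004, 7007] kHz
Lower sideband (LSB) = fc - [fm_high, fm_low] = 7000 - [7, 4] = [6993, 6996] kHz
Total occupied spectrum: 6993 kHz to 7007 kHz (plus carrier at 7000 kHz)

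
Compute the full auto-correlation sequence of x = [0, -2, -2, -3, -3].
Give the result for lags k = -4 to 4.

r_xx[k] = sum_m x[m]*x[m+k], indexed from 0, for k = -4 to 4:
  r_xx[-4] = x[4]*x[0] = 0
  r_xx[-3] = x[3]*x[0] + x[4]*x[1] = 6
  r_xx[-2] = x[2]*x[0] + x[3]*x[1] + x[4]*x[2] = 12
  r_xx[-1] = x[1]*x[0] + x[2]*x[1] + x[3]*x[2] + x[4]*x[3] = 19
  r_xx[0] = x[0]*x[0] + x[1]*x[1] + x[2]*x[2] + x[3]*x[3] + x[4]*x[4] = 26
  r_xx[1] = x[0]*x[1] + x[1]*x[2] + x[2]*x[3] + x[3]*x[4] = 19
  r_xx[2] = x[0]*x[2] + x[1]*x[3] + x[2]*x[4] = 12
  r_xx[3] = x[0]*x[3] + x[1]*x[4] = 6
  r_xx[4] = x[0]*x[4] = 0
r_xx = [0, 6, 12, 19, 26, 19, 12, 6, 0]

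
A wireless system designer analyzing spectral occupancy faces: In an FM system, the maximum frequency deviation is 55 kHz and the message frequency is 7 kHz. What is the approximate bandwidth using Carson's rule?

Carson's rule: BW = 2*(delta_f + f_m)
= 2*(55 + 7) kHz = 124 kHz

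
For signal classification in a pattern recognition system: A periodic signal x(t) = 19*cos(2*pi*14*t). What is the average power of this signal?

Average power of A*cos(wt) is A^2/2.
P = 19^2 / 2 = 361/2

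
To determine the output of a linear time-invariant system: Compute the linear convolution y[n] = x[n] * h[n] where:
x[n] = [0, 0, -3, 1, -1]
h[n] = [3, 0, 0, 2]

y[n] = sum_k x[k]*h[n-k]. Output length = len(x) + len(h) - 1 = 5 + 4 - 1 = 8.
y[0] = 0*3 = 0
y[1] = 0*3 + 0*0 = 0
y[2] = -3*3 + 0*0 + 0*0 = -9
y[3] = 1*3 + -3*0 + 0*0 + 0*2 = 3
y[4] = -1*3 + 1*0 + -3*0 + 0*2 = -3
y[5] = -1*0 + 1*0 + -3*2 = -6
y[6] = -1*0 + 1*2 = 2
y[7] = -1*2 = -2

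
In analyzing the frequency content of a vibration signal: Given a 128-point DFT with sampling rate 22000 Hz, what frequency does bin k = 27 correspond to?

The frequency of DFT bin k is: f_k = k * f_s / N
f_27 = 27 * 22000 / 128 = 37125/8 Hz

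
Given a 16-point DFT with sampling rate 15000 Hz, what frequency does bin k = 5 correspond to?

The frequency of DFT bin k is: f_k = k * f_s / N
f_5 = 5 * 15000 / 16 = 9375/2 Hz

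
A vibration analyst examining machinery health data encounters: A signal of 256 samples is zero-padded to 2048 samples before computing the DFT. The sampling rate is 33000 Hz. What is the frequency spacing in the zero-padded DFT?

Original DFT: N = 256, resolution = f_s/N = 33000/256 = 4125/32 Hz
Zero-padded DFT: N = 2048, resolution = f_s/N = 33000/2048 = 4125/256 Hz
Zero-padding interpolates the spectrum (finer frequency grid)
but does NOT improve the true spectral resolution (ability to resolve close frequencies).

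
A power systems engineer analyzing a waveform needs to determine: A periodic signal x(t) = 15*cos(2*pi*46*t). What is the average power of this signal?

Average power of A*cos(wt) is A^2/2.
P = 15^2 / 2 = 225/2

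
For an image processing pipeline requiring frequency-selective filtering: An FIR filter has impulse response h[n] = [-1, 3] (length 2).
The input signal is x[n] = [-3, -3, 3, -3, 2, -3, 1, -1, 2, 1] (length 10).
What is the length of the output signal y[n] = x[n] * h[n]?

For linear convolution, the output length is:
len(y) = len(x) + len(h) - 1 = 10 + 2 - 1 = 11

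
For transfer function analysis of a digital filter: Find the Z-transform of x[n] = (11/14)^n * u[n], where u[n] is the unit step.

The Z-transform of a^n * u[n] is z/(z-a) for |z| > |a|.
Here a = 11/14, so X(z) = z/(z - (11/14)) = 14z/(14z - 11)
ROC: |z| > 11/14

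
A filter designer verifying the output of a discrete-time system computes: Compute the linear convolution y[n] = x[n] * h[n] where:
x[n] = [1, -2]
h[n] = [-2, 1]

y[n] = sum_k x[k]*h[n-k]. Output length = len(x) + len(h) - 1 = 2 + 2 - 1 = 3.
y[0] = 1*-2 = -2
y[1] = -2*-2 + 1*1 = 5
y[2] = -2*1 = -2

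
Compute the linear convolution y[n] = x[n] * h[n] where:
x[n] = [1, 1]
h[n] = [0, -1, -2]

y[n] = sum_k x[k]*h[n-k]. Output length = len(x) + len(h) - 1 = 2 + 3 - 1 = 4.
y[0] = 1*0 = 0
y[1] = 1*0 + 1*-1 = -1
y[2] = 1*-1 + 1*-2 = -3
y[3] = 1*-2 = -2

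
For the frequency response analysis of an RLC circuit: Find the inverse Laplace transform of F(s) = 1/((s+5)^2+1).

Standard pair: w/((s+a)^2+w^2) <-> e^(-at)*sin(wt)*u(t)
With a=5, w=1: f(t) = e^(-5t)*sin(t)*u(t)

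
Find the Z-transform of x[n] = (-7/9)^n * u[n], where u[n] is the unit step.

The Z-transform of a^n * u[n] is z/(z-a) for |z| > |a|.
Here a = -7/9, so X(z) = z/(z - (-7/9)) = 9z/(9z + 7)
ROC: |z| > 7/9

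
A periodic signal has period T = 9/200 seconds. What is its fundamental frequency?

The fundamental frequency is the reciprocal of the period.
f = 1/T = 1/(9/200) = 200/9 Hz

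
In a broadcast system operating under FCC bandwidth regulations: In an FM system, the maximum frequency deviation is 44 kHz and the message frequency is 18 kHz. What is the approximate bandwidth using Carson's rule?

Carson's rule: BW = 2*(delta_f + f_m)
= 2*(44 + 18) kHz = 124 kHz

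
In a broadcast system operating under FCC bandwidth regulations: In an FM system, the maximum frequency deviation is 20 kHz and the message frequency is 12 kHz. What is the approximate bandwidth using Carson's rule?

Carson's rule: BW = 2*(delta_f + f_m)
= 2*(20 + 12) kHz = 64 kHz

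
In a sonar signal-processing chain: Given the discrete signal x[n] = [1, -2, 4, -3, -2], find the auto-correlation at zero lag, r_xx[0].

The auto-correlation at zero lag r_xx[0] equals the signal energy.
r_xx[0] = sum of x[n]^2 = 1^2 + (-2)^2 + 4^2 + (-3)^2 + (-2)^2
= 1 + 4 + 16 + 9 + 4 = 34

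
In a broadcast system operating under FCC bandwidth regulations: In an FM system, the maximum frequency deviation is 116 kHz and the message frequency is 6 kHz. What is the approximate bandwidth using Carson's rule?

Carson's rule: BW = 2*(delta_f + f_m)
= 2*(116 + 6) kHz = 244 kHz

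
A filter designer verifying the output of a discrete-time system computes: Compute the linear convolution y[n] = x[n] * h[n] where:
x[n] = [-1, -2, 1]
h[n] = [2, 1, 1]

y[n] = sum_k x[k]*h[n-k]. Output length = len(x) + len(h) - 1 = 3 + 3 - 1 = 5.
y[0] = -1*2 = -2
y[1] = -2*2 + -1*1 = -5
y[2] = 1*2 + -2*1 + -1*1 = -1
y[3] = 1*1 + -2*1 = -1
y[4] = 1*1 = 1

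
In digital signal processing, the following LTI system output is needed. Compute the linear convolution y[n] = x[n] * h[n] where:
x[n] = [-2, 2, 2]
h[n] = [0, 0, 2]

y[n] = sum_k x[k]*h[n-k]. Output length = len(x) + len(h) - 1 = 3 + 3 - 1 = 5.
y[0] = -2*0 = 0
y[1] = 2*0 + -2*0 = 0
y[2] = 2*0 + 2*0 + -2*2 = -4
y[3] = 2*0 + 2*2 = 4
y[4] = 2*2 = 4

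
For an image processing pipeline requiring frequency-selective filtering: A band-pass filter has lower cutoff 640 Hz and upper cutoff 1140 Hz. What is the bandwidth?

Bandwidth = f_high - f_low
= 1140 Hz - 640 Hz = 500 Hz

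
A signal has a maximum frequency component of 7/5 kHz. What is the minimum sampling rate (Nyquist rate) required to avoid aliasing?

By the Nyquist-Shannon sampling theorem,
the minimum sampling rate (Nyquist rate) must be at least 2 * f_max.
Nyquist rate = 2 * 7/5 kHz = 14/5 kHz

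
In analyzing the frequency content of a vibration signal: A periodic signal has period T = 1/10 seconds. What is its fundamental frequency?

The fundamental frequency is the reciprocal of the period.
f = 1/T = 1/(1/10) = 10 Hz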